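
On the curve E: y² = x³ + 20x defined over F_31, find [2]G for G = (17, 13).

tangent at (17, 13): λ = (3·17² + 20)/(2·13) ≡ 19/26. 26⁻¹ ≡ 6 (mod 31), so λ ≡ 19·6 ≡ 21.
  x = λ² - 17 - 17 = 441 - 34 ≡ 4; y = λ·(17 - 4) - 13 ≡ 12. → (4, 12)

(4, 12)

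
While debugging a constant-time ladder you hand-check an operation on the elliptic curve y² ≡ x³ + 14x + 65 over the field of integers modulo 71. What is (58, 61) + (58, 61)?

(53, 4)

tangent at (58, 61): λ = (3·58² + 14)/(2·61) ≡ 24/51. 51⁻¹ ≡ 39 (mod 71), so λ ≡ 24·39 ≡ 13.
  x = λ² - 58 - 58 = 169 - 116 ≡ 53; y = λ·(58 - 53) - 61 ≡ 4. → (53, 4)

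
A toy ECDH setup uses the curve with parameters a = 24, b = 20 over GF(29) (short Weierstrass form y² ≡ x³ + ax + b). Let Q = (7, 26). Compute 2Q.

(8, 17)

tangent at (7, 26): λ = (3·7² + 24)/(2·26) ≡ 26/23. 23⁻¹ ≡ 24 (mod 29), so λ ≡ 26·24 ≡ 15.
  x = λ² - 7 - 7 = 225 - 14 ≡ 8; y = λ·(7 - 8) - 26 ≡ 17. → (8, 17)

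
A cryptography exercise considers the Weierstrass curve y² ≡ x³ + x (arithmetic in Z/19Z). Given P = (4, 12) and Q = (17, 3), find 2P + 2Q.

First 2P:
Repeated addition: build up to 2P.
2P: tangent at (4, 12): λ = (3·4² + 1)/(2·12) ≡ 11/5. 5⁻¹ ≡ 4 (mod 19), so λ ≡ 11·4 ≡ 6.
  x = λ² - 4 - 4 = 36 - 8 ≡ 9; y = λ·(4 - 9) - 12 ≡ 15. → (9, 15)
2P = (9, 15).
Next 2Q:
Repeated addition: build up to 2Q.
2Q: tangent at (17, 3): λ = (3·17² + 1)/(2·3) ≡ 13/6. 6⁻¹ ≡ 16 (mod 19) since 6·16 = 96 ≡ 1, so λ ≡ 13·16 ≡ 18.
  x = λ² - 17 - 17 = 324 - 34 ≡ 5; y = λ·(17 - 5) - 3 ≡ 4. → (5, 4)
2Q = (5, 4).
Finally 2P + 2Q:
(9, 15) + (5, 4). λ = (4 - 15)/(5 - 9) ≡ 8/15 mod 19. 15⁻¹ ≡ 14 (mod 19), so λ ≡ 17.
  x = λ² - 9 - 5 = 289 - 14 ≡ 9; y = λ·(9 - 9) - 15 ≡ 4. → (9, 4)

(9, 4)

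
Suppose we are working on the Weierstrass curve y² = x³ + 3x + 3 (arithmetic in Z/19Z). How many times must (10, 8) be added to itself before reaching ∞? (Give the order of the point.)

2P: tangent at (10, 8): λ = (3·10² + 3)/(2·8) ≡ 18/16. 16⁻¹ ≡ 6 (mod 19), so λ ≡ 18·6 ≡ 13.
  x = λ² - 10 - 10 = 169 - 20 ≡ 16; y = λ·(10 - 16) - 8 ≡ 9. → (16, 9)
3P: (16, 9) + (10, 8). λ = (8 - 9)/(10 - 16) ≡ 18/13 mod 19. 13⁻¹ ≡ 3 (mod 19), so λ ≡ 16.
  x = λ² - 16 - 10 = 256 - 26 ≡ 2; y = λ·(16 - 2) - 9 ≡ 6. → (2, 6)
4P: (2, 6) + (10, 8). λ = (8 - 6)/(10 - 2) ≡ 2/8 mod 19. 8⁻¹ ≡ 12 (mod 19), so λ ≡ 5.
  x = λ² - 2 - 10 = 25 - 12 ≡ 13; y = λ·(2 - 13) - 6 ≡ 15. → (13, 15)
5P: (13, 15) + (10, 8). λ = (8 - 15)/(10 - 13) ≡ 12/16 mod 19. 16⁻¹ ≡ 6 (mod 19), so λ ≡ 15.
  x = λ² - 13 - 10 = 225 - 23 ≡ 12; y = λ·(13 - 12) - 15 ≡ 0. → (12, 0)
6P: (12, 0) + (10, 8). λ = (8 - 0)/(10 - 12) ≡ 8/17 mod 19. 17⁻¹ ≡ 9 (mod 19), so λ ≡ 15.
  x = λ² - 12 - 10 = 225 - 22 ≡ 13; y = λ·(12 - 13) - 0 ≡ 4. → (13, 4)
7P: (13, 4) + (10, 8). λ = (8 - 4)/(10 - 13) ≡ 4/16 mod 19. 16⁻¹ ≡ 6 (mod 19), so λ ≡ 5.
  x = λ² - 13 - 10 = 25 - 23 ≡ 2; y = λ·(13 - 2) - 4 ≡ 13. → (2, 13)
8P: (2, 13) + (10, 8). λ = (8 - 13)/(10 - 2) ≡ 14/8 mod 19. 8⁻¹ ≡ 12 (mod 19) since 8·12 = 96 ≡ 1, so λ ≡ 16.
  x = λ² - 2 - 10 = 256 - 12 ≡ 16; y = λ·(2 - 16) - 13 ≡ 10. → (16, 10)
9P: (16, 10) + (10, 8). λ = (8 - 10)/(10 - 16) ≡ 17/13 mod 19. 13⁻¹ ≡ 3 (mod 19) since 13·3 = 39 ≡ 1, so λ ≡ 13.
  x = λ² - 16 - 10 = 169 - 26 ≡ 10; y = λ·(16 - 10) - 10 ≡ 11. → (10, 11)
10P: (10, 11) + (10, 8): same x and y₁ ≡ -y₂, so the sum is ∞.
10P = ∞, so the order is 10.

10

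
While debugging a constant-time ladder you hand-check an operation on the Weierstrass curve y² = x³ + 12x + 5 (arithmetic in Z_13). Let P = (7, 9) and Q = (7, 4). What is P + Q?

The two points share x = 7 and their y-coordinates satisfy 9 + 4 ≡ 0 (mod 13), so they are inverses. Their sum is O.

O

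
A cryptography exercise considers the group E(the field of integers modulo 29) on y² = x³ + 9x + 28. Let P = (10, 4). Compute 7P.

Double-and-add on 7 = (111)₂. Start with P = (10, 4) for the leading 1-bit.
double: tangent at (10, 4): λ = (3·10² + 9)/(2·4) ≡ 19/8. 8⁻¹ ≡ 11 (mod 29) since 8·11 = 88 ≡ 1, so λ ≡ 19·11 ≡ 6.
  x = λ² - 10 - 10 = 36 - 20 ≡ 16; y = λ·(10 - 16) - 4 ≡ 18. → (16, 18)
add P: (16, 18) + (10, 4). λ = (4 - 18)/(10 - 16) ≡ 15/23 mod 29. 23⁻¹ ≡ 24 (mod 29), so λ ≡ 12.
  x = λ² - 16 - 10 = 144 - 26 ≡ 2; y = λ·(16 - 2) - 18 ≡ 5. → (2, 5)
double: tangent at (2, 5): λ = (3·2² + 9)/(2·5) ≡ 21/10. 10⁻¹ ≡ 3 (mod 29) since 10·3 = 30 ≡ 1, so λ ≡ 21·3 ≡ 5.
  x = λ² - 2 - 2 = 25 - 4 ≡ 21; y = λ·(2 - 21) - 5 ≡ 16. → (21, 16)
add P: (21, 16) + (10, 4). λ = (4 - 16)/(10 - 21) ≡ 17/18 mod 29. 18⁻¹ ≡ 21 (mod 29) since 18·21 = 378 ≡ 1, so λ ≡ 9.
  x = λ² - 21 - 10 = 81 - 31 ≡ 21; y = λ·(21 - 21) - 16 ≡ 13. → (21, 13)

(21, 13)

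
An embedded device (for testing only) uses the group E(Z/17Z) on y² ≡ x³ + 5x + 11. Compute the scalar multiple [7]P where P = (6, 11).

Repeated addition: build up to 7P.
2P: tangent at (6, 11): λ = (3·6² + 5)/(2·11) ≡ 11/5. 5⁻¹ ≡ 7 (mod 17) since 5·7 = 35 ≡ 1, so λ ≡ 11·7 ≡ 9.
  x = λ² - 6 - 6 = 81 - 12 ≡ 1; y = λ·(6 - 1) - 11 ≡ 0. → (1, 0)
3P: (1, 0) + (6, 11). λ = (11 - 0)/(6 - 1) ≡ 11/5 mod 17. 5⁻¹ ≡ 7 (mod 17) since 5·7 = 35 ≡ 1, so λ ≡ 9.
  x = λ² - 1 - 6 = 81 - 7 ≡ 6; y = λ·(1 - 6) - 0 ≡ 6. → (6, 6)
4P: (6, 6) + (6, 11): same x and y₁ ≡ -y₂, so the sum is O.
5P: O + (6, 11) = (6, 11) (identity).
6P: tangent at (6, 11): λ = (3·6² + 5)/(2·11) ≡ 11/5. 5⁻¹ ≡ 7 (mod 17), so λ ≡ 11·7 ≡ 9.
  x = λ² - 6 - 6 = 81 - 12 ≡ 1; y = λ·(6 - 1) - 11 ≡ 0. → (1, 0)
7P: (1, 0) + (6, 11). λ = (11 - 0)/(6 - 1) ≡ 11/5 mod 17. 5⁻¹ ≡ 7 (mod 17) since 5·7 = 35 ≡ 1, so λ ≡ 9.
  x = λ² - 1 - 6 = 81 - 7 ≡ 6; y = λ·(1 - 6) - 0 ≡ 6. → (6, 6)

(6, 6)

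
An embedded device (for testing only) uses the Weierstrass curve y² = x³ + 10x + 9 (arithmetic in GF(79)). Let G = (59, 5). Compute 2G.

(66, 17)

tangent at (59, 5): λ = (3·59² + 10)/(2·5) ≡ 25/10. 10⁻¹ ≡ 8 (mod 79) since 10·8 = 80 ≡ 1, so λ ≡ 25·8 ≡ 42.
  x = λ² - 59 - 59 = 1764 - 118 ≡ 66; y = λ·(59 - 66) - 5 ≡ 17. → (66, 17)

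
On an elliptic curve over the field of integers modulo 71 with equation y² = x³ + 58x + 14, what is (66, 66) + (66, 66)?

(3, 12)

tangent at (66, 66): λ = (3·66² + 58)/(2·66) ≡ 62/61. 61⁻¹ ≡ 7 (mod 71) since 61·7 = 427 ≡ 1, so λ ≡ 62·7 ≡ 8.
  x = λ² - 66 - 66 = 64 - 132 ≡ 3; y = λ·(66 - 3) - 66 ≡ 12. → (3, 12)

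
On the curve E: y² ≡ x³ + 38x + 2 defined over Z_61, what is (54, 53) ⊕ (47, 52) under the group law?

(54, 53) + (47, 52). λ = (52 - 53)/(47 - 54) ≡ 60/54 mod 61. 54⁻¹ ≡ 26 (mod 61) since 54·26 = 1404 ≡ 1, so λ ≡ 35.
  x = λ² - 54 - 47 = 1225 - 101 ≡ 26; y = λ·(54 - 26) - 53 ≡ 12. → (26, 12)

(26, 12)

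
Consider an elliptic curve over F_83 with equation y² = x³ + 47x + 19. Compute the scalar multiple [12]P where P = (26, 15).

Double-and-add on 12 = (1100)₂. Start with P = (26, 15) for the leading 1-bit.
double: tangent at (26, 15): λ = (3·26² + 47)/(2·15) ≡ 0/30. 30⁻¹ ≡ 36 (mod 83), so λ ≡ 0·36 ≡ 0.
  x = λ² - 26 - 26 = 0 - 52 ≡ 31; y = λ·(26 - 31) - 15 ≡ 68. → (31, 68)
add P: (31, 68) + (26, 15). λ = (15 - 68)/(26 - 31) ≡ 30/78 mod 83. 78⁻¹ ≡ 33 (mod 83), so λ ≡ 77.
  x = λ² - 31 - 26 = 5929 - 57 ≡ 62; y = λ·(31 - 62) - 68 ≡ 35. → (62, 35)
double: tangent at (62, 35): λ = (3·62² + 47)/(2·35) ≡ 42/70. 70⁻¹ ≡ 51 (mod 83), so λ ≡ 42·51 ≡ 67.
  x = λ² - 62 - 62 = 4489 - 124 ≡ 49; y = λ·(62 - 49) - 35 ≡ 6. → (49, 6)
double: tangent at (49, 6): λ = (3·49² + 47)/(2·6) ≡ 29/12. 12⁻¹ ≡ 7 (mod 83), so λ ≡ 29·7 ≡ 37.
  x = λ² - 49 - 49 = 1369 - 98 ≡ 26; y = λ·(49 - 26) - 6 ≡ 15. → (26, 15)

(26, 15)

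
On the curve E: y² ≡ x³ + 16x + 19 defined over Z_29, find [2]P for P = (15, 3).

tangent at (15, 3): λ = (3·15² + 16)/(2·3) ≡ 24/6. 6⁻¹ ≡ 5 (mod 29) since 6·5 = 30 ≡ 1, so λ ≡ 24·5 ≡ 4.
  x = λ² - 15 - 15 = 16 - 30 ≡ 15; y = λ·(15 - 15) - 3 ≡ 26. → (15, 26)

(15, 26)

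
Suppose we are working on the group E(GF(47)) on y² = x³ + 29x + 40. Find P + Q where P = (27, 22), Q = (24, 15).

(27, 22) + (24, 15). λ = (15 - 22)/(24 - 27) ≡ 40/44 mod 47. 44⁻¹ ≡ 31 (mod 47), so λ ≡ 18.
  x = λ² - 27 - 24 = 324 - 51 ≡ 38; y = λ·(27 - 38) - 22 ≡ 15. → (38, 15)

(38, 15)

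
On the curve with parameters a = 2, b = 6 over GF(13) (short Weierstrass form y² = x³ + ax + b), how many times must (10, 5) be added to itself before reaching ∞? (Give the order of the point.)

2P: tangent at (10, 5): λ = (3·10² + 2)/(2·5) ≡ 3/10. 10⁻¹ ≡ 4 (mod 13), so λ ≡ 3·4 ≡ 12.
  x = λ² - 10 - 10 = 144 - 20 ≡ 7; y = λ·(10 - 7) - 5 ≡ 5. → (7, 5)
3P: (7, 5) + (10, 5). λ = (5 - 5)/(10 - 7) ≡ 0/3 mod 13. 3⁻¹ ≡ 9 (mod 13), so λ ≡ 0.
  x = λ² - 7 - 10 = 0 - 17 ≡ 9; y = λ·(7 - 9) - 5 ≡ 8. → (9, 8)
4P: (9, 8) + (10, 5). λ = (5 - 8)/(10 - 9) ≡ 10/1 mod 13. 1⁻¹ ≡ 1 (mod 13), so λ ≡ 10.
  x = λ² - 9 - 10 = 100 - 19 ≡ 3; y = λ·(9 - 3) - 8 ≡ 0. → (3, 0)
5P: (3, 0) + (10, 5). λ = (5 - 0)/(10 - 3) ≡ 5/7 mod 13. 7⁻¹ ≡ 2 (mod 13) since 7·2 = 14 ≡ 1, so λ ≡ 10.
  x = λ² - 3 - 10 = 100 - 13 ≡ 9; y = λ·(3 - 9) - 0 ≡ 5. → (9, 5)
6P: (9, 5) + (10, 5). λ = (5 - 5)/(10 - 9) ≡ 0/1 mod 13. 1⁻¹ ≡ 1 (mod 13) since 1·1 = 1 ≡ 1, so λ ≡ 0.
  x = λ² - 9 - 10 = 0 - 19 ≡ 7; y = λ·(9 - 7) - 5 ≡ 8. → (7, 8)
7P: (7, 8) + (10, 5). λ = (5 - 8)/(10 - 7) ≡ 10/3 mod 13. 3⁻¹ ≡ 9 (mod 13), so λ ≡ 12.
  x = λ² - 7 - 10 = 144 - 17 ≡ 10; y = λ·(7 - 10) - 8 ≡ 8. → (10, 8)
8P: (10, 8) + (10, 5): same x and y₁ ≡ -y₂, so the sum is ∞.
8P = ∞, so the order is 8.

8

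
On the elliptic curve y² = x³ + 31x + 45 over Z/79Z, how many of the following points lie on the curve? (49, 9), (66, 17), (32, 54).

3

(49, 9): 9² ≡ 2, rhs ≡ 2 → on.
(66, 17): 17² ≡ 52, rhs ≡ 52 → on.
(32, 54): 54² ≡ 72, rhs ≡ 72 → on.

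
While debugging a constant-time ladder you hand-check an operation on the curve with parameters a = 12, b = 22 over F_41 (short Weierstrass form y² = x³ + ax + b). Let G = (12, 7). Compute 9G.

Repeated addition: build up to 9G.
2G: tangent at (12, 7): λ = (3·12² + 12)/(2·7) ≡ 34/14. 14⁻¹ ≡ 3 (mod 41), so λ ≡ 34·3 ≡ 20.
  x = λ² - 12 - 12 = 400 - 24 ≡ 7; y = λ·(12 - 7) - 7 ≡ 11. → (7, 11)
3G: (7, 11) + (12, 7). λ = (7 - 11)/(12 - 7) ≡ 37/5 mod 41. 5⁻¹ ≡ 33 (mod 41) since 5·33 = 165 ≡ 1, so λ ≡ 32.
  x = λ² - 7 - 12 = 1024 - 19 ≡ 21; y = λ·(7 - 21) - 11 ≡ 33. → (21, 33)
4G: (21, 33) + (12, 7). λ = (7 - 33)/(12 - 21) ≡ 15/32 mod 41. 32⁻¹ ≡ 9 (mod 41), so λ ≡ 12.
  x = λ² - 21 - 12 = 144 - 33 ≡ 29; y = λ·(21 - 29) - 33 ≡ 35. → (29, 35)
5G: (29, 35) + (12, 7). λ = (7 - 35)/(12 - 29) ≡ 13/24 mod 41. 24⁻¹ ≡ 12 (mod 41) since 24·12 = 288 ≡ 1, so λ ≡ 33.
  x = λ² - 29 - 12 = 1089 - 41 ≡ 23; y = λ·(29 - 23) - 35 ≡ 40. → (23, 40)
6G: (23, 40) + (12, 7). λ = (7 - 40)/(12 - 23) ≡ 8/30 mod 41. 30⁻¹ ≡ 26 (mod 41) since 30·26 = 780 ≡ 1, so λ ≡ 3.
  x = λ² - 23 - 12 = 9 - 35 ≡ 15; y = λ·(23 - 15) - 40 ≡ 25. → (15, 25)
7G: (15, 25) + (12, 7). λ = (7 - 25)/(12 - 15) ≡ 23/38 mod 41. 38⁻¹ ≡ 27 (mod 41), so λ ≡ 6.
  x = λ² - 15 - 12 = 36 - 27 ≡ 9; y = λ·(15 - 9) - 25 ≡ 11. → (9, 11)
8G: (9, 11) + (12, 7). λ = (7 - 11)/(12 - 9) ≡ 37/3 mod 41. 3⁻¹ ≡ 14 (mod 41) since 3·14 = 42 ≡ 1, so λ ≡ 26.
  x = λ² - 9 - 12 = 676 - 21 ≡ 40; y = λ·(9 - 40) - 11 ≡ 3. → (40, 3)
9G: (40, 3) + (12, 7). λ = (7 - 3)/(12 - 40) ≡ 4/13 mod 41. 13⁻¹ ≡ 19 (mod 41), so λ ≡ 35.
  x = λ² - 40 - 12 = 1225 - 52 ≡ 25; y = λ·(40 - 25) - 3 ≡ 30. → (25, 30)

(25, 30)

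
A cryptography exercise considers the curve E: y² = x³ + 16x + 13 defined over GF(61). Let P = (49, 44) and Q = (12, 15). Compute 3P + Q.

First 3P:
Repeated addition: build up to 3P.
2P: tangent at (49, 44): λ = (3·49² + 16)/(2·44) ≡ 21/27. 27⁻¹ ≡ 52 (mod 61) since 27·52 = 1404 ≡ 1, so λ ≡ 21·52 ≡ 55.
  x = λ² - 49 - 49 = 3025 - 98 ≡ 60; y = λ·(49 - 60) - 44 ≡ 22. → (60, 22)
3P: (60, 22) + (49, 44). λ = (44 - 22)/(49 - 60) ≡ 22/50 mod 61. 50⁻¹ ≡ 11 (mod 61), so λ ≡ 59.
  x = λ² - 60 - 49 = 3481 - 109 ≡ 17; y = λ·(60 - 17) - 22 ≡ 14. → (17, 14)
3P = (17, 14).
Finally 3P + Q:
(17, 14) + (12, 15). λ = (15 - 14)/(12 - 17) ≡ 1/56 mod 61. 56⁻¹ ≡ 12 (mod 61) since 56·12 = 672 ≡ 1, so λ ≡ 12.
  x = λ² - 17 - 12 = 144 - 29 ≡ 54; y = λ·(17 - 54) - 14 ≡ 30. → (54, 30)

(54, 30)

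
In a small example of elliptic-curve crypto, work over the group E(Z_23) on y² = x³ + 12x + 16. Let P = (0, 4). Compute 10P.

Double-and-add on 10 = (1010)₂. Start with P = (0, 4) for the leading 1-bit.
double: tangent at (0, 4): λ = (3·0² + 12)/(2·4) ≡ 12/8. 8⁻¹ ≡ 3 (mod 23), so λ ≡ 12·3 ≡ 13.
  x = λ² - 0 - 0 = 169 - 0 ≡ 8; y = λ·(0 - 8) - 4 ≡ 7. → (8, 7)
double: tangent at (8, 7): λ = (3·8² + 12)/(2·7) ≡ 20/14. 14⁻¹ ≡ 5 (mod 23), so λ ≡ 20·5 ≡ 8.
  x = λ² - 8 - 8 = 64 - 16 ≡ 2; y = λ·(8 - 2) - 7 ≡ 18. → (2, 18)
add P: (2, 18) + (0, 4). λ = (4 - 18)/(0 - 2) ≡ 9/21 mod 23. 21⁻¹ ≡ 11 (mod 23), so λ ≡ 7.
  x = λ² - 2 - 0 = 49 - 2 ≡ 1; y = λ·(2 - 1) - 18 ≡ 12. → (1, 12)
double: tangent at (1, 12): λ = (3·1² + 12)/(2·12) ≡ 15/1. 1⁻¹ ≡ 1 (mod 23), so λ ≡ 15·1 ≡ 15.
  x = λ² - 1 - 1 = 225 - 2 ≡ 16; y = λ·(1 - 16) - 12 ≡ 16. → (16, 16)

(16, 16)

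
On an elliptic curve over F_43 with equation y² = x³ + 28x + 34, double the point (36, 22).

tangent at (36, 22): λ = (3·36² + 28)/(2·22) ≡ 3/1. 1⁻¹ ≡ 1 (mod 43) since 1·1 = 1 ≡ 1, so λ ≡ 3·1 ≡ 3.
  x = λ² - 36 - 36 = 9 - 72 ≡ 23; y = λ·(36 - 23) - 22 ≡ 17. → (23, 17)

(23, 17)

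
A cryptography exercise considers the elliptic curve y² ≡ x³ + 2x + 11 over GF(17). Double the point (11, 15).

(16, 12)

tangent at (11, 15): λ = (3·11² + 2)/(2·15) ≡ 8/13. 13⁻¹ ≡ 4 (mod 17) since 13·4 = 52 ≡ 1, so λ ≡ 8·4 ≡ 15.
  x = λ² - 11 - 11 = 225 - 22 ≡ 16; y = λ·(11 - 16) - 15 ≡ 12. → (16, 12)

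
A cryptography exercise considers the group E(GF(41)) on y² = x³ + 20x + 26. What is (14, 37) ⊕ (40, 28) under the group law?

(30, 19)

(14, 37) + (40, 28). λ = (28 - 37)/(40 - 14) ≡ 32/26 mod 41. 26⁻¹ ≡ 30 (mod 41) since 26·30 = 780 ≡ 1, so λ ≡ 17.
  x = λ² - 14 - 40 = 289 - 54 ≡ 30; y = λ·(14 - 30) - 37 ≡ 19. → (30, 19)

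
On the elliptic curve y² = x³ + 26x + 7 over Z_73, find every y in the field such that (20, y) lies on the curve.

none

x³ + 26x + 7 = 8527 ≡ 59 (mod 73).
59 is a non-residue mod 73; no y exists.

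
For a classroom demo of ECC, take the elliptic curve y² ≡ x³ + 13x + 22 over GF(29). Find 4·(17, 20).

(24, 21)

Write Q = (17, 20).
Double-and-add on 4 = (100)₂. Start with Q = (17, 20) for the leading 1-bit.
double: tangent at (17, 20): λ = (3·17² + 13)/(2·20) ≡ 10/11. 11⁻¹ ≡ 8 (mod 29), so λ ≡ 10·8 ≡ 22.
  x = λ² - 17 - 17 = 484 - 34 ≡ 15; y = λ·(17 - 15) - 20 ≡ 24. → (15, 24)
double: tangent at (15, 24): λ = (3·15² + 13)/(2·24) ≡ 21/19. 19⁻¹ ≡ 26 (mod 29) since 19·26 = 494 ≡ 1, so λ ≡ 21·26 ≡ 24.
  x = λ² - 15 - 15 = 576 - 30 ≡ 24; y = λ·(15 - 24) - 24 ≡ 21. → (24, 21)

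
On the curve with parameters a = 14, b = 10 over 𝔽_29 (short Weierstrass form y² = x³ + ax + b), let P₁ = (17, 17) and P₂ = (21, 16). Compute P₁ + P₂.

(17, 17) + (21, 16). λ = (16 - 17)/(21 - 17) ≡ 28/4 mod 29. 4⁻¹ ≡ 22 (mod 29), so λ ≡ 7.
  x = λ² - 17 - 21 = 49 - 38 ≡ 11; y = λ·(17 - 11) - 17 ≡ 25. → (11, 25)

(11, 25)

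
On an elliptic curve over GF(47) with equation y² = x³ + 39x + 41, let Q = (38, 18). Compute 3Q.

(45, 7)

Repeated addition: build up to 3Q.
2Q: tangent at (38, 18): λ = (3·38² + 39)/(2·18) ≡ 0/36. 36⁻¹ ≡ 17 (mod 47), so λ ≡ 0·17 ≡ 0.
  x = λ² - 38 - 38 = 0 - 76 ≡ 18; y = λ·(38 - 18) - 18 ≡ 29. → (18, 29)
3Q: (18, 29) + (38, 18). λ = (18 - 29)/(38 - 18) ≡ 36/20 mod 47. 20⁻¹ ≡ 40 (mod 47), so λ ≡ 30.
  x = λ² - 18 - 38 = 900 - 56 ≡ 45; y = λ·(18 - 45) - 29 ≡ 7. → (45, 7)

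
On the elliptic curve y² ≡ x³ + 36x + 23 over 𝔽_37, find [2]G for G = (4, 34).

tangent at (4, 34): λ = (3·4² + 36)/(2·34) ≡ 10/31. 31⁻¹ ≡ 6 (mod 37), so λ ≡ 10·6 ≡ 23.
  x = λ² - 4 - 4 = 529 - 8 ≡ 3; y = λ·(4 - 3) - 34 ≡ 26. → (3, 26)

(3, 26)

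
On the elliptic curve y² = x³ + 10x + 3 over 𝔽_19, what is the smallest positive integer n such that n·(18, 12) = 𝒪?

2P: tangent at (18, 12): λ = (3·18² + 10)/(2·12) ≡ 13/5. 5⁻¹ ≡ 4 (mod 19), so λ ≡ 13·4 ≡ 14.
  x = λ² - 18 - 18 = 196 - 36 ≡ 8; y = λ·(18 - 8) - 12 ≡ 14. → (8, 14)
3P: (8, 14) + (18, 12). λ = (12 - 14)/(18 - 8) ≡ 17/10 mod 19. 10⁻¹ ≡ 2 (mod 19), so λ ≡ 15.
  x = λ² - 8 - 18 = 225 - 26 ≡ 9; y = λ·(8 - 9) - 14 ≡ 9. → (9, 9)
4P: (9, 9) + (18, 12). λ = (12 - 9)/(18 - 9) ≡ 3/9 mod 19. 9⁻¹ ≡ 17 (mod 19) since 9·17 = 153 ≡ 1, so λ ≡ 13.
  x = λ² - 9 - 18 = 169 - 27 ≡ 9; y = λ·(9 - 9) - 9 ≡ 10. → (9, 10)
5P: (9, 10) + (18, 12). λ = (12 - 10)/(18 - 9) ≡ 2/9 mod 19. 9⁻¹ ≡ 17 (mod 19), so λ ≡ 15.
  x = λ² - 9 - 18 = 225 - 27 ≡ 8; y = λ·(9 - 8) - 10 ≡ 5. → (8, 5)
6P: (8, 5) + (18, 12). λ = (12 - 5)/(18 - 8) ≡ 7/10 mod 19. 10⁻¹ ≡ 2 (mod 19), so λ ≡ 14.
  x = λ² - 8 - 18 = 196 - 26 ≡ 18; y = λ·(8 - 18) - 5 ≡ 7. → (18, 7)
7P: (18, 7) + (18, 12): same x and y₁ ≡ -y₂, so the sum is 𝒪.
7P = 𝒪, so the order is 7.

7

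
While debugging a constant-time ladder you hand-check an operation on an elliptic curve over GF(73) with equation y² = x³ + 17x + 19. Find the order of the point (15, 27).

2P: tangent at (15, 27): λ = (3·15² + 17)/(2·27) ≡ 35/54. 54⁻¹ ≡ 23 (mod 73) since 54·23 = 1242 ≡ 1, so λ ≡ 35·23 ≡ 2.
  x = λ² - 15 - 15 = 4 - 30 ≡ 47; y = λ·(15 - 47) - 27 ≡ 55. → (47, 55)
3P: (47, 55) + (15, 27). λ = (27 - 55)/(15 - 47) ≡ 45/41 mod 73. 41⁻¹ ≡ 57 (mod 73), so λ ≡ 10.
  x = λ² - 47 - 15 = 100 - 62 ≡ 38; y = λ·(47 - 38) - 55 ≡ 35. → (38, 35)
4P: (38, 35) + (15, 27). λ = (27 - 35)/(15 - 38) ≡ 65/50 mod 73. 50⁻¹ ≡ 19 (mod 73), so λ ≡ 67.
  x = λ² - 38 - 15 = 4489 - 53 ≡ 56; y = λ·(38 - 56) - 35 ≡ 0. → (56, 0)
5P: (56, 0) + (15, 27). λ = (27 - 0)/(15 - 56) ≡ 27/32 mod 73. 32⁻¹ ≡ 16 (mod 73), so λ ≡ 67.
  x = λ² - 56 - 15 = 4489 - 71 ≡ 38; y = λ·(56 - 38) - 0 ≡ 38. → (38, 38)
6P: (38, 38) + (15, 27). λ = (27 - 38)/(15 - 38) ≡ 62/50 mod 73. 50⁻¹ ≡ 19 (mod 73), so λ ≡ 10.
  x = λ² - 38 - 15 = 100 - 53 ≡ 47; y = λ·(38 - 47) - 38 ≡ 18. → (47, 18)
7P: (47, 18) + (15, 27). λ = (27 - 18)/(15 - 47) ≡ 9/41 mod 73. 41⁻¹ ≡ 57 (mod 73) since 41·57 = 2337 ≡ 1, so λ ≡ 2.
  x = λ² - 47 - 15 = 4 - 62 ≡ 15; y = λ·(47 - 15) - 18 ≡ 46. → (15, 46)
8P: (15, 46) + (15, 27): same x and y₁ ≡ -y₂, so the sum is O.
8P = O, so the order is 8.

8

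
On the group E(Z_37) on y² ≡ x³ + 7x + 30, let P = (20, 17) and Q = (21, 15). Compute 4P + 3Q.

(10, 8)

First 4P:
Double-and-add on 4 = (100)₂. Start with P = (20, 17) for the leading 1-bit.
double: tangent at (20, 17): λ = (3·20² + 7)/(2·17) ≡ 23/34. 34⁻¹ ≡ 12 (mod 37) since 34·12 = 408 ≡ 1, so λ ≡ 23·12 ≡ 17.
  x = λ² - 20 - 20 = 289 - 40 ≡ 27; y = λ·(20 - 27) - 17 ≡ 12. → (27, 12)
double: tangent at (27, 12): λ = (3·27² + 7)/(2·12) ≡ 11/24. 24⁻¹ ≡ 17 (mod 37), so λ ≡ 11·17 ≡ 2.
  x = λ² - 27 - 27 = 4 - 54 ≡ 24; y = λ·(27 - 24) - 12 ≡ 31. → (24, 31)
4P = (24, 31).
Next 3Q:
Repeated addition: build up to 3Q.
2Q: tangent at (21, 15): λ = (3·21² + 7)/(2·15) ≡ 35/30. 30⁻¹ ≡ 21 (mod 37) since 30·21 = 630 ≡ 1, so λ ≡ 35·21 ≡ 32.
  x = λ² - 21 - 21 = 1024 - 42 ≡ 20; y = λ·(21 - 20) - 15 ≡ 17. → (20, 17)
3Q: (20, 17) + (21, 15). λ = (15 - 17)/(21 - 20) ≡ 35/1 mod 37. 1⁻¹ ≡ 1 (mod 37), so λ ≡ 35.
  x = λ² - 20 - 21 = 1225 - 41 ≡ 0; y = λ·(20 - 0) - 17 ≡ 17. → (0, 17)
3Q = (0, 17).
Finally 4P + 3Q:
(24, 31) + (0, 17). λ = (17 - 31)/(0 - 24) ≡ 23/13 mod 37. 13⁻¹ ≡ 20 (mod 37), so λ ≡ 16.
  x = λ² - 24 - 0 = 256 - 24 ≡ 10; y = λ·(24 - 10) - 31 ≡ 8. → (10, 8)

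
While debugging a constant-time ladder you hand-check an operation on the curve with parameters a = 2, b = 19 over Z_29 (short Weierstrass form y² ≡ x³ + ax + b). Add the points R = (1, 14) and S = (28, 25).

(23, 20)

(1, 14) + (28, 25). λ = (25 - 14)/(28 - 1) ≡ 11/27 mod 29. 27⁻¹ ≡ 14 (mod 29), so λ ≡ 9.
  x = λ² - 1 - 28 = 81 - 29 ≡ 23; y = λ·(1 - 23) - 14 ≡ 20. → (23, 20)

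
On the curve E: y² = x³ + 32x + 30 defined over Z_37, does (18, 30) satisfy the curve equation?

y² = 30² ≡ 12; x³ + 32x + 30 = 6438 ≡ 0 (mod 37). 12 ≠ 0.

no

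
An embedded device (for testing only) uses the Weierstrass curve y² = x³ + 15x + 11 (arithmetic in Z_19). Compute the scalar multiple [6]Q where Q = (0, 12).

Double-and-add on 6 = (110)₂. Start with Q = (0, 12) for the leading 1-bit.
double: tangent at (0, 12): λ = (3·0² + 15)/(2·12) ≡ 15/5. 5⁻¹ ≡ 4 (mod 19), so λ ≡ 15·4 ≡ 3.
  x = λ² - 0 - 0 = 9 - 0 ≡ 9; y = λ·(0 - 9) - 12 ≡ 18. → (9, 18)
add Q: (9, 18) + (0, 12). λ = (12 - 18)/(0 - 9) ≡ 13/10 mod 19. 10⁻¹ ≡ 2 (mod 19), so λ ≡ 7.
  x = λ² - 9 - 0 = 49 - 9 ≡ 2; y = λ·(9 - 2) - 18 ≡ 12. → (2, 12)
double: tangent at (2, 12): λ = (3·2² + 15)/(2·12) ≡ 8/5. 5⁻¹ ≡ 4 (mod 19), so λ ≡ 8·4 ≡ 13.
  x = λ² - 2 - 2 = 169 - 4 ≡ 13; y = λ·(2 - 13) - 12 ≡ 16. → (13, 16)

(13, 16)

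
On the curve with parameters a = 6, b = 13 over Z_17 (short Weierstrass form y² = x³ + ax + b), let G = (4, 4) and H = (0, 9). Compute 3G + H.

First 3G:
Repeated addition: build up to 3G.
2G: tangent at (4, 4): λ = (3·4² + 6)/(2·4) ≡ 3/8. 8⁻¹ ≡ 15 (mod 17), so λ ≡ 3·15 ≡ 11.
  x = λ² - 4 - 4 = 121 - 8 ≡ 11; y = λ·(4 - 11) - 4 ≡ 4. → (11, 4)
3G: (11, 4) + (4, 4). λ = (4 - 4)/(4 - 11) ≡ 0/10 mod 17. 10⁻¹ ≡ 12 (mod 17), so λ ≡ 0.
  x = λ² - 11 - 4 = 0 - 15 ≡ 2; y = λ·(11 - 2) - 4 ≡ 13. → (2, 13)
3G = (2, 13).
Finally 3G + H:
(2, 13) + (0, 9). λ = (9 - 13)/(0 - 2) ≡ 13/15 mod 17. 15⁻¹ ≡ 8 (mod 17), so λ ≡ 2.
  x = λ² - 2 - 0 = 4 - 2 ≡ 2; y = λ·(2 - 2) - 13 ≡ 4. → (2, 4)

(2, 4)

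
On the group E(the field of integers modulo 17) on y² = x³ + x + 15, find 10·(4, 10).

(14, 6)

Write Q = (4, 10).
Double-and-add on 10 = (1010)₂. Start with Q = (4, 10) for the leading 1-bit.
double: tangent at (4, 10): λ = (3·4² + 1)/(2·10) ≡ 15/3. 3⁻¹ ≡ 6 (mod 17), so λ ≡ 15·6 ≡ 5.
  x = λ² - 4 - 4 = 25 - 8 ≡ 0; y = λ·(4 - 0) - 10 ≡ 10. → (0, 10)
double: tangent at (0, 10): λ = (3·0² + 1)/(2·10) ≡ 1/3. 3⁻¹ ≡ 6 (mod 17), so λ ≡ 1·6 ≡ 6.
  x = λ² - 0 - 0 = 36 - 0 ≡ 2; y = λ·(0 - 2) - 10 ≡ 12. → (2, 12)
add Q: (2, 12) + (4, 10). λ = (10 - 12)/(4 - 2) ≡ 15/2 mod 17. 2⁻¹ ≡ 9 (mod 17) since 2·9 = 18 ≡ 1, so λ ≡ 16.
  x = λ² - 2 - 4 = 256 - 6 ≡ 12; y = λ·(2 - 12) - 12 ≡ 15. → (12, 15)
double: tangent at (12, 15): λ = (3·12² + 1)/(2·15) ≡ 8/13. 13⁻¹ ≡ 4 (mod 17), so λ ≡ 8·4 ≡ 15.
  x = λ² - 12 - 12 = 225 - 24 ≡ 14; y = λ·(12 - 14) - 15 ≡ 6. → (14, 6)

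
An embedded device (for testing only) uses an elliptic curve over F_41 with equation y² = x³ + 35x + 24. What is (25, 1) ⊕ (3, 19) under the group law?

(25, 1) + (3, 19). λ = (19 - 1)/(3 - 25) ≡ 18/19 mod 41. 19⁻¹ ≡ 13 (mod 41), so λ ≡ 29.
  x = λ² - 25 - 3 = 841 - 28 ≡ 34; y = λ·(25 - 34) - 1 ≡ 25. → (34, 25)

(34, 25)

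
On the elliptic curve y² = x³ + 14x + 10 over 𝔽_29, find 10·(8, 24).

Write Q = (8, 24).
Double-and-add on 10 = (1010)₂. Start with Q = (8, 24) for the leading 1-bit.
double: tangent at (8, 24): λ = (3·8² + 14)/(2·24) ≡ 3/19. 19⁻¹ ≡ 26 (mod 29), so λ ≡ 3·26 ≡ 20.
  x = λ² - 8 - 8 = 400 - 16 ≡ 7; y = λ·(8 - 7) - 24 ≡ 25. → (7, 25)
double: tangent at (7, 25): λ = (3·7² + 14)/(2·25) ≡ 16/21. 21⁻¹ ≡ 18 (mod 29), so λ ≡ 16·18 ≡ 27.
  x = λ² - 7 - 7 = 729 - 14 ≡ 19; y = λ·(7 - 19) - 25 ≡ 28. → (19, 28)
add Q: (19, 28) + (8, 24). λ = (24 - 28)/(8 - 19) ≡ 25/18 mod 29. 18⁻¹ ≡ 21 (mod 29) since 18·21 = 378 ≡ 1, so λ ≡ 3.
  x = λ² - 19 - 8 = 9 - 27 ≡ 11; y = λ·(19 - 11) - 28 ≡ 25. → (11, 25)
double: tangent at (11, 25): λ = (3·11² + 14)/(2·25) ≡ 0/21. 21⁻¹ ≡ 18 (mod 29) since 21·18 = 378 ≡ 1, so λ ≡ 0·18 ≡ 0.
  x = λ² - 11 - 11 = 0 - 22 ≡ 7; y = λ·(11 - 7) - 25 ≡ 4. → (7, 4)

(7, 4)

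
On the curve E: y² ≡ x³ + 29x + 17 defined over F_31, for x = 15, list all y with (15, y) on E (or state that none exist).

x³ + 29x + 17 = 3827 ≡ 14 (mod 31).
Square roots of 14 mod 31: 13 and 18 (since 13² = 169 ≡ 14).

13, 18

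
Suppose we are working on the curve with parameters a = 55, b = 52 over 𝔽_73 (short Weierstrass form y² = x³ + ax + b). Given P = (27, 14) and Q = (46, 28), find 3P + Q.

First 3P:
Repeated addition: build up to 3P.
2P: tangent at (27, 14): λ = (3·27² + 55)/(2·14) ≡ 52/28. 28⁻¹ ≡ 60 (mod 73) since 28·60 = 1680 ≡ 1, so λ ≡ 52·60 ≡ 54.
  x = λ² - 27 - 27 = 2916 - 54 ≡ 15; y = λ·(27 - 15) - 14 ≡ 50. → (15, 50)
3P: (15, 50) + (27, 14). λ = (14 - 50)/(27 - 15) ≡ 37/12 mod 73. 12⁻¹ ≡ 67 (mod 73) since 12·67 = 804 ≡ 1, so λ ≡ 70.
  x = λ² - 15 - 27 = 4900 - 42 ≡ 40; y = λ·(15 - 40) - 50 ≡ 25. → (40, 25)
3P = (40, 25).
Finally 3P + Q:
(40, 25) + (46, 28). λ = (28 - 25)/(46 - 40) ≡ 3/6 mod 73. 6⁻¹ ≡ 61 (mod 73), so λ ≡ 37.
  x = λ² - 40 - 46 = 1369 - 86 ≡ 42; y = λ·(40 - 42) - 25 ≡ 47. → (42, 47)

(42, 47)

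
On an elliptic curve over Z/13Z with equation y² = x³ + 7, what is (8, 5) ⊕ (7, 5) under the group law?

(8, 5) + (7, 5). λ = (5 - 5)/(7 - 8) ≡ 0/12 mod 13. 12⁻¹ ≡ 12 (mod 13), so λ ≡ 0.
  x = λ² - 8 - 7 = 0 - 15 ≡ 11; y = λ·(8 - 11) - 5 ≡ 8. → (11, 8)

(11, 8)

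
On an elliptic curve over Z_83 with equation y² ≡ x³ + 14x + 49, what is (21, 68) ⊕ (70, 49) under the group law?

(21, 68) + (70, 49). λ = (49 - 68)/(70 - 21) ≡ 64/49 mod 83. 49⁻¹ ≡ 61 (mod 83), so λ ≡ 3.
  x = λ² - 21 - 70 = 9 - 91 ≡ 1; y = λ·(21 - 1) - 68 ≡ 75. → (1, 75)

(1, 75)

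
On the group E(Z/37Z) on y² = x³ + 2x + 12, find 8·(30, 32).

Write P = (30, 32).
Double-and-add on 8 = (1000)₂. Start with P = (30, 32) for the leading 1-bit.
double: tangent at (30, 32): λ = (3·30² + 2)/(2·32) ≡ 1/27. 27⁻¹ ≡ 11 (mod 37), so λ ≡ 1·11 ≡ 11.
  x = λ² - 30 - 30 = 121 - 60 ≡ 24; y = λ·(30 - 24) - 32 ≡ 34. → (24, 34)
double: tangent at (24, 34): λ = (3·24² + 2)/(2·34) ≡ 28/31. 31⁻¹ ≡ 6 (mod 37), so λ ≡ 28·6 ≡ 20.
  x = λ² - 24 - 24 = 400 - 48 ≡ 19; y = λ·(24 - 19) - 34 ≡ 29. → (19, 29)
double: tangent at (19, 29): λ = (3·19² + 2)/(2·29) ≡ 12/21. 21⁻¹ ≡ 30 (mod 37), so λ ≡ 12·30 ≡ 27.
  x = λ² - 19 - 19 = 729 - 38 ≡ 25; y = λ·(19 - 25) - 29 ≡ 31. → (25, 31)

(25, 31)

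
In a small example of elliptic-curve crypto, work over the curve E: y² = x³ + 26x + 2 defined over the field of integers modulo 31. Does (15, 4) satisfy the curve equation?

yes

y² = 4² ≡ 16; x³ + 26x + 2 = 3767 ≡ 16 (mod 31). 16 = 16.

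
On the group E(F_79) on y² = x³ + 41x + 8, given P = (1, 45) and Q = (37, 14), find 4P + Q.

First 4P:
Double-and-add on 4 = (100)₂. Start with P = (1, 45) for the leading 1-bit.
double: tangent at (1, 45): λ = (3·1² + 41)/(2·45) ≡ 44/11. 11⁻¹ ≡ 36 (mod 79) since 11·36 = 396 ≡ 1, so λ ≡ 44·36 ≡ 4.
  x = λ² - 1 - 1 = 16 - 2 ≡ 14; y = λ·(1 - 14) - 45 ≡ 61. → (14, 61)
double: tangent at (14, 61): λ = (3·14² + 41)/(2·61) ≡ 76/43. 43⁻¹ ≡ 68 (mod 79), so λ ≡ 76·68 ≡ 33.
  x = λ² - 14 - 14 = 1089 - 28 ≡ 34; y = λ·(14 - 34) - 61 ≡ 69. → (34, 69)
4P = (34, 69).
Finally 4P + Q:
(34, 69) + (37, 14). λ = (14 - 69)/(37 - 34) ≡ 24/3 mod 79. 3⁻¹ ≡ 53 (mod 79), so λ ≡ 8.
  x = λ² - 34 - 37 = 64 - 71 ≡ 72; y = λ·(34 - 72) - 69 ≡ 22. → (72, 22)

(72, 22)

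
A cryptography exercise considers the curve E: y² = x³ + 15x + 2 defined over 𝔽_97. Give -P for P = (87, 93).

(87, 4)

-(87, 93) = (87, -93 mod 97) = (87, 4).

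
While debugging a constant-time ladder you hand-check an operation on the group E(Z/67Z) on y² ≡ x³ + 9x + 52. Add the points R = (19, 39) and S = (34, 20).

(19, 39) + (34, 20). λ = (20 - 39)/(34 - 19) ≡ 48/15 mod 67. 15⁻¹ ≡ 9 (mod 67), so λ ≡ 30.
  x = λ² - 19 - 34 = 900 - 53 ≡ 43; y = λ·(19 - 43) - 39 ≡ 45. → (43, 45)

(43, 45)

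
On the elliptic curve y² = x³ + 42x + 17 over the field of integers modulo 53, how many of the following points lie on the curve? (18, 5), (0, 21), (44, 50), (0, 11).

1

(18, 5): 5² ≡ 25, rhs ≡ 33 → off.
(0, 21): 21² ≡ 17, rhs ≡ 17 → on.
(44, 50): 50² ≡ 9, rhs ≡ 23 → off.
(0, 11): 11² ≡ 15, rhs ≡ 17 → off.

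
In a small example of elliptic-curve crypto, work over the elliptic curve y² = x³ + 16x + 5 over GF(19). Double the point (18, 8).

(2, 11)

tangent at (18, 8): λ = (3·18² + 16)/(2·8) ≡ 0/16. 16⁻¹ ≡ 6 (mod 19), so λ ≡ 0·6 ≡ 0.
  x = λ² - 18 - 18 = 0 - 36 ≡ 2; y = λ·(18 - 2) - 8 ≡ 11. → (2, 11)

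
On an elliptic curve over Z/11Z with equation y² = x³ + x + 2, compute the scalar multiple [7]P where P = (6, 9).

(6, 2)

Repeated addition: build up to 7P.
2P: tangent at (6, 9): λ = (3·6² + 1)/(2·9) ≡ 10/7. 7⁻¹ ≡ 8 (mod 11) since 7·8 = 56 ≡ 1, so λ ≡ 10·8 ≡ 3.
  x = λ² - 6 - 6 = 9 - 12 ≡ 8; y = λ·(6 - 8) - 9 ≡ 7. → (8, 7)
3P: (8, 7) + (6, 9). λ = (9 - 7)/(6 - 8) ≡ 2/9 mod 11. 9⁻¹ ≡ 5 (mod 11), so λ ≡ 10.
  x = λ² - 8 - 6 = 100 - 14 ≡ 9; y = λ·(8 - 9) - 7 ≡ 5. → (9, 5)
4P: (9, 5) + (6, 9). λ = (9 - 5)/(6 - 9) ≡ 4/8 mod 11. 8⁻¹ ≡ 7 (mod 11), so λ ≡ 6.
  x = λ² - 9 - 6 = 36 - 15 ≡ 10; y = λ·(9 - 10) - 5 ≡ 0. → (10, 0)
5P: (10, 0) + (6, 9). λ = (9 - 0)/(6 - 10) ≡ 9/7 mod 11. 7⁻¹ ≡ 8 (mod 11), so λ ≡ 6.
  x = λ² - 10 - 6 = 36 - 16 ≡ 9; y = λ·(10 - 9) - 0 ≡ 6. → (9, 6)
6P: (9, 6) + (6, 9). λ = (9 - 6)/(6 - 9) ≡ 3/8 mod 11. 8⁻¹ ≡ 7 (mod 11), so λ ≡ 10.
  x = λ² - 9 - 6 = 100 - 15 ≡ 8; y = λ·(9 - 8) - 6 ≡ 4. → (8, 4)
7P: (8, 4) + (6, 9). λ = (9 - 4)/(6 - 8) ≡ 5/9 mod 11. 9⁻¹ ≡ 5 (mod 11), so λ ≡ 3.
  x = λ² - 8 - 6 = 9 - 14 ≡ 6; y = λ·(8 - 6) - 4 ≡ 2. → (6, 2)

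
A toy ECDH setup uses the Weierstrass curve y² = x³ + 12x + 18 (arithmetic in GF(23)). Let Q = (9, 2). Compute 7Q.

(0, 15)

Repeated addition: build up to 7Q.
2Q: tangent at (9, 2): λ = (3·9² + 12)/(2·2) ≡ 2/4. 4⁻¹ ≡ 6 (mod 23), so λ ≡ 2·6 ≡ 12.
  x = λ² - 9 - 9 = 144 - 18 ≡ 11; y = λ·(9 - 11) - 2 ≡ 20. → (11, 20)
3Q: (11, 20) + (9, 2). λ = (2 - 20)/(9 - 11) ≡ 5/21 mod 23. 21⁻¹ ≡ 11 (mod 23), so λ ≡ 9.
  x = λ² - 11 - 9 = 81 - 20 ≡ 15; y = λ·(11 - 15) - 20 ≡ 13. → (15, 13)
4Q: (15, 13) + (9, 2). λ = (2 - 13)/(9 - 15) ≡ 12/17 mod 23. 17⁻¹ ≡ 19 (mod 23) since 17·19 = 323 ≡ 1, so λ ≡ 21.
  x = λ² - 15 - 9 = 441 - 24 ≡ 3; y = λ·(15 - 3) - 13 ≡ 9. → (3, 9)
5Q: (3, 9) + (9, 2). λ = (2 - 9)/(9 - 3) ≡ 16/6 mod 23. 6⁻¹ ≡ 4 (mod 23) since 6·4 = 24 ≡ 1, so λ ≡ 18.
  x = λ² - 3 - 9 = 324 - 12 ≡ 13; y = λ·(3 - 13) - 9 ≡ 18. → (13, 18)
6Q: (13, 18) + (9, 2). λ = (2 - 18)/(9 - 13) ≡ 7/19 mod 23. 19⁻¹ ≡ 17 (mod 23), so λ ≡ 4.
  x = λ² - 13 - 9 = 16 - 22 ≡ 17; y = λ·(13 - 17) - 18 ≡ 12. → (17, 12)
7Q: (17, 12) + (9, 2). λ = (2 - 12)/(9 - 17) ≡ 13/15 mod 23. 15⁻¹ ≡ 20 (mod 23), so λ ≡ 7.
  x = λ² - 17 - 9 = 49 - 26 ≡ 0; y = λ·(17 - 0) - 12 ≡ 15. → (0, 15)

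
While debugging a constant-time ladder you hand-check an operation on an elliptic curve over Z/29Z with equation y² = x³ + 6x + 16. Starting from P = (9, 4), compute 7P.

Double-and-add on 7 = (111)₂. Start with P = (9, 4) for the leading 1-bit.
double: tangent at (9, 4): λ = (3·9² + 6)/(2·4) ≡ 17/8. 8⁻¹ ≡ 11 (mod 29), so λ ≡ 17·11 ≡ 13.
  x = λ² - 9 - 9 = 169 - 18 ≡ 6; y = λ·(9 - 6) - 4 ≡ 6. → (6, 6)
add P: (6, 6) + (9, 4). λ = (4 - 6)/(9 - 6) ≡ 27/3 mod 29. 3⁻¹ ≡ 10 (mod 29), so λ ≡ 9.
  x = λ² - 6 - 9 = 81 - 15 ≡ 8; y = λ·(6 - 8) - 6 ≡ 5. → (8, 5)
double: tangent at (8, 5): λ = (3·8² + 6)/(2·5) ≡ 24/10. 10⁻¹ ≡ 3 (mod 29), so λ ≡ 24·3 ≡ 14.
  x = λ² - 8 - 8 = 196 - 16 ≡ 6; y = λ·(8 - 6) - 5 ≡ 23. → (6, 23)
add P: (6, 23) + (9, 4). λ = (4 - 23)/(9 - 6) ≡ 10/3 mod 29. 3⁻¹ ≡ 10 (mod 29) since 3·10 = 30 ≡ 1, so λ ≡ 13.
  x = λ² - 6 - 9 = 169 - 15 ≡ 9; y = λ·(6 - 9) - 23 ≡ 25. → (9, 25)

(9, 25)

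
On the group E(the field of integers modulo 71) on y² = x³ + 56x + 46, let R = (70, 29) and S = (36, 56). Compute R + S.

(5, 5)

(70, 29) + (36, 56). λ = (56 - 29)/(36 - 70) ≡ 27/37 mod 71. 37⁻¹ ≡ 48 (mod 71), so λ ≡ 18.
  x = λ² - 70 - 36 = 324 - 106 ≡ 5; y = λ·(70 - 5) - 29 ≡ 5. → (5, 5)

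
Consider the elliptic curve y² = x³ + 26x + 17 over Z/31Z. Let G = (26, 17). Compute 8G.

Repeated addition: build up to 8G.
2G: tangent at (26, 17): λ = (3·26² + 26)/(2·17) ≡ 8/3. 3⁻¹ ≡ 21 (mod 31), so λ ≡ 8·21 ≡ 13.
  x = λ² - 26 - 26 = 169 - 52 ≡ 24; y = λ·(26 - 24) - 17 ≡ 9. → (24, 9)
3G: (24, 9) + (26, 17). λ = (17 - 9)/(26 - 24) ≡ 8/2 mod 31. 2⁻¹ ≡ 16 (mod 31), so λ ≡ 4.
  x = λ² - 24 - 26 = 16 - 50 ≡ 28; y = λ·(24 - 28) - 9 ≡ 6. → (28, 6)
4G: (28, 6) + (26, 17). λ = (17 - 6)/(26 - 28) ≡ 11/29 mod 31. 29⁻¹ ≡ 15 (mod 31) since 29·15 = 435 ≡ 1, so λ ≡ 10.
  x = λ² - 28 - 26 = 100 - 54 ≡ 15; y = λ·(28 - 15) - 6 ≡ 0. → (15, 0)
5G: (15, 0) + (26, 17). λ = (17 - 0)/(26 - 15) ≡ 17/11 mod 31. 11⁻¹ ≡ 17 (mod 31), so λ ≡ 10.
  x = λ² - 15 - 26 = 100 - 41 ≡ 28; y = λ·(15 - 28) - 0 ≡ 25. → (28, 25)
6G: (28, 25) + (26, 17). λ = (17 - 25)/(26 - 28) ≡ 23/29 mod 31. 29⁻¹ ≡ 15 (mod 31) since 29·15 = 435 ≡ 1, so λ ≡ 4.
  x = λ² - 28 - 26 = 16 - 54 ≡ 24; y = λ·(28 - 24) - 25 ≡ 22. → (24, 22)
7G: (24, 22) + (26, 17). λ = (17 - 22)/(26 - 24) ≡ 26/2 mod 31. 2⁻¹ ≡ 16 (mod 31), so λ ≡ 13.
  x = λ² - 24 - 26 = 169 - 50 ≡ 26; y = λ·(24 - 26) - 22 ≡ 14. → (26, 14)
8G: (26, 14) + (26, 17): same x and y₁ ≡ -y₂, so the sum is 𝒪.

O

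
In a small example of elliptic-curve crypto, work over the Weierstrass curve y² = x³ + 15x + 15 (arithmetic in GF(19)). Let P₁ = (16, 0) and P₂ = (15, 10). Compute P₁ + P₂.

(12, 17)

(16, 0) + (15, 10). λ = (10 - 0)/(15 - 16) ≡ 10/18 mod 19. 18⁻¹ ≡ 18 (mod 19) since 18·18 = 324 ≡ 1, so λ ≡ 9.
  x = λ² - 16 - 15 = 81 - 31 ≡ 12; y = λ·(16 - 12) - 0 ≡ 17. → (12, 17)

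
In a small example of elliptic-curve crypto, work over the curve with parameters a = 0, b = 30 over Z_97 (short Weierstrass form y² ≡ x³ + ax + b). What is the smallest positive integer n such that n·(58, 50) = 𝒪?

2P: tangent at (58, 50): λ = (3·58² + 0)/(2·50) ≡ 4/3. 3⁻¹ ≡ 65 (mod 97), so λ ≡ 4·65 ≡ 66.
  x = λ² - 58 - 58 = 4356 - 116 ≡ 69; y = λ·(58 - 69) - 50 ≡ 0. → (69, 0)
3P: (69, 0) + (58, 50). λ = (50 - 0)/(58 - 69) ≡ 50/86 mod 97. 86⁻¹ ≡ 44 (mod 97), so λ ≡ 66.
  x = λ² - 69 - 58 = 4356 - 127 ≡ 58; y = λ·(69 - 58) - 0 ≡ 47. → (58, 47)
4P: (58, 47) + (58, 50): same x and y₁ ≡ -y₂, so the sum is 𝒪.
4P = 𝒪, so the order is 4.

4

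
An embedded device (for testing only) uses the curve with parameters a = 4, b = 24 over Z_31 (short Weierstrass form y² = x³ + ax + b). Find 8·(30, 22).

(2, 3)

Write P = (30, 22).
Double-and-add on 8 = (1000)₂. Start with P = (30, 22) for the leading 1-bit.
double: tangent at (30, 22): λ = (3·30² + 4)/(2·22) ≡ 7/13. 13⁻¹ ≡ 12 (mod 31), so λ ≡ 7·12 ≡ 22.
  x = λ² - 30 - 30 = 484 - 60 ≡ 21; y = λ·(30 - 21) - 22 ≡ 21. → (21, 21)
double: tangent at (21, 21): λ = (3·21² + 4)/(2·21) ≡ 25/11. 11⁻¹ ≡ 17 (mod 31), so λ ≡ 25·17 ≡ 22.
  x = λ² - 21 - 21 = 484 - 42 ≡ 8; y = λ·(21 - 8) - 21 ≡ 17. → (8, 17)
double: tangent at (8, 17): λ = (3·8² + 4)/(2·17) ≡ 10/3. 3⁻¹ ≡ 21 (mod 31) since 3·21 = 63 ≡ 1, so λ ≡ 10·21 ≡ 24.
  x = λ² - 8 - 8 = 576 - 16 ≡ 2; y = λ·(8 - 2) - 17 ≡ 3. → (2, 3)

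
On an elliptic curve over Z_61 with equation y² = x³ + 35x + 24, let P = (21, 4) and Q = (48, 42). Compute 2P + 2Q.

First 2P:
Repeated addition: build up to 2P.
2P: tangent at (21, 4): λ = (3·21² + 35)/(2·4) ≡ 16/8. 8⁻¹ ≡ 23 (mod 61) since 8·23 = 184 ≡ 1, so λ ≡ 16·23 ≡ 2.
  x = λ² - 21 - 21 = 4 - 42 ≡ 23; y = λ·(21 - 23) - 4 ≡ 53. → (23, 53)
2P = (23, 53).
Next 2Q:
Repeated addition: build up to 2Q.
2Q: tangent at (48, 42): λ = (3·48² + 35)/(2·42) ≡ 54/23. 23⁻¹ ≡ 8 (mod 61), so λ ≡ 54·8 ≡ 5.
  x = λ² - 48 - 48 = 25 - 96 ≡ 51; y = λ·(48 - 51) - 42 ≡ 4. → (51, 4)
2Q = (51, 4).
Finally 2P + 2Q:
(23, 53) + (51, 4). λ = (4 - 53)/(51 - 23) ≡ 12/28 mod 61. 28⁻¹ ≡ 24 (mod 61), so λ ≡ 44.
  x = λ² - 23 - 51 = 1936 - 74 ≡ 32; y = λ·(23 - 32) - 53 ≡ 39. → (32, 39)

(32, 39)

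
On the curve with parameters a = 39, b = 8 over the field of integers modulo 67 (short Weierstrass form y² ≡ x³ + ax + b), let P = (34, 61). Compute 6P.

(6, 49)

Double-and-add on 6 = (110)₂. Start with P = (34, 61) for the leading 1-bit.
double: tangent at (34, 61): λ = (3·34² + 39)/(2·61) ≡ 23/55. 55⁻¹ ≡ 39 (mod 67) since 55·39 = 2145 ≡ 1, so λ ≡ 23·39 ≡ 26.
  x = λ² - 34 - 34 = 676 - 68 ≡ 5; y = λ·(34 - 5) - 61 ≡ 23. → (5, 23)
add P: (5, 23) + (34, 61). λ = (61 - 23)/(34 - 5) ≡ 38/29 mod 67. 29⁻¹ ≡ 37 (mod 67) since 29·37 = 1073 ≡ 1, so λ ≡ 66.
  x = λ² - 5 - 34 = 4356 - 39 ≡ 29; y = λ·(5 - 29) - 23 ≡ 1. → (29, 1)
double: tangent at (29, 1): λ = (3·29² + 39)/(2·1) ≡ 16/2. 2⁻¹ ≡ 34 (mod 67), so λ ≡ 16·34 ≡ 8.
  x = λ² - 29 - 29 = 64 - 58 ≡ 6; y = λ·(29 - 6) - 1 ≡ 49. → (6, 49)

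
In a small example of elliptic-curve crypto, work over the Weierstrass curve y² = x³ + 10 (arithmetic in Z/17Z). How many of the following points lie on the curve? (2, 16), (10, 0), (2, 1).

(2, 16): 16² ≡ 1, rhs ≡ 1 → on.
(10, 0): 0² ≡ 0, rhs ≡ 7 → off.
(2, 1): 1² ≡ 1, rhs ≡ 1 → on.

2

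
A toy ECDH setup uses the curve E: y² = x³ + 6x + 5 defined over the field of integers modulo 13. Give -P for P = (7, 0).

-(7, 0) = (7, -0 mod 13) = (7, 0).

(7, 0)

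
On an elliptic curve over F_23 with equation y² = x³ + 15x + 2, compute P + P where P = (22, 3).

tangent at (22, 3): λ = (3·22² + 15)/(2·3) ≡ 18/6. 6⁻¹ ≡ 4 (mod 23), so λ ≡ 18·4 ≡ 3.
  x = λ² - 22 - 22 = 9 - 44 ≡ 11; y = λ·(22 - 11) - 3 ≡ 7. → (11, 7)

(11, 7)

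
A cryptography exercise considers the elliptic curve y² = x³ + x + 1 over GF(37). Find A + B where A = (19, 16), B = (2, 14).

(19, 16) + (2, 14). λ = (14 - 16)/(2 - 19) ≡ 35/20 mod 37. 20⁻¹ ≡ 13 (mod 37) since 20·13 = 260 ≡ 1, so λ ≡ 11.
  x = λ² - 19 - 2 = 121 - 21 ≡ 26; y = λ·(19 - 26) - 16 ≡ 18. → (26, 18)

(26, 18)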